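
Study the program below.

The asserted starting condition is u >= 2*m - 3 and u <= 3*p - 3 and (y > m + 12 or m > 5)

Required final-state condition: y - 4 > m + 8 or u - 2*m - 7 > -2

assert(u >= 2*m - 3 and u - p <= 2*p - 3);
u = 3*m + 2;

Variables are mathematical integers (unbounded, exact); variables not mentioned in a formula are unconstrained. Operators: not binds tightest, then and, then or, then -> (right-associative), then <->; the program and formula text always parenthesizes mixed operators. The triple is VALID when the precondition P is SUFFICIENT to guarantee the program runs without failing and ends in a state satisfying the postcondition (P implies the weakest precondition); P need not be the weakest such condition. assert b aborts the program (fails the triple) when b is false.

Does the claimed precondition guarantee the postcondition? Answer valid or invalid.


Working backward. After the program, the postcondition y - 4 > m + 8 or u - 2*m - 7 > -2 must hold; in canonical form it is y > m + 12 or u > 2*m + 5.
Before u := 3*m + 2: y > m + 12 or m > 3
Before assert u >= 2*m - 3 and u - p <= 2*p - 3: u >= 2*m - 3 and u <= 3*p - 3 and (y > m + 12 or m > 3)
The weakest precondition is u >= 2*m - 3 and u <= 3*p - 3 and (y > m + 12 or m > 3).
Check whether u >= 2*m - 3 and u <= 3*p - 3 and (y > m + 12 or m > 5) implies it.
Every state satisfying the precondition satisfies the weakest precondition: the implication holds.
Answer: valid


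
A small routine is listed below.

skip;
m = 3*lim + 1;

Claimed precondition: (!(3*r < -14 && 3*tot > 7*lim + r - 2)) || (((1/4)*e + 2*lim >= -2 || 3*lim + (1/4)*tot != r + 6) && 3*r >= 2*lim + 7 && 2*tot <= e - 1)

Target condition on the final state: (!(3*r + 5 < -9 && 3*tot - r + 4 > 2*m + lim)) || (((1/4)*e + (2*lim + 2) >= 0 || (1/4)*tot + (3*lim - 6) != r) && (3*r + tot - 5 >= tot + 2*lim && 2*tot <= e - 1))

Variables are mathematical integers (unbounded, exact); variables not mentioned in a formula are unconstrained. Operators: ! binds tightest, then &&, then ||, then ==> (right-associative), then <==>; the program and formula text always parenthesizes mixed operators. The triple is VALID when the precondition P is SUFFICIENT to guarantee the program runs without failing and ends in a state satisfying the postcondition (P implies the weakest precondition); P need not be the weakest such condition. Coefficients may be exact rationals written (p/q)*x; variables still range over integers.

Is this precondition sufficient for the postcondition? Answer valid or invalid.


Working backward. After the program, the postcondition (!(3*r + 5 < -9 && 3*tot - r + 4 > 2*m + lim)) || (((1/4)*e + (2*lim + 2) >= 0 || (1/4)*tot + (3*lim - 6) != r) && (3*r + tot - 5 >= tot + 2*lim && 2*tot <= e - 1)) must hold; in canonical form it is (!(3*r < -14 && 3*tot > lim + 2*m + r - 4)) || (((1/4)*e + 2*lim >= -2 || 3*lim + (1/4)*tot != r + 6) && 3*r >= 2*lim + 5 && 2*tot <= e - 1).
Before m := 3*lim + 1: (!(3*r < -14 && 3*tot > 7*lim + r - 2)) || (((1/4)*e + 2*lim >= -2 || 3*lim + (1/4)*tot != r + 6) && 3*r >= 2*lim + 5 && 2*tot <= e - 1)
Before skip: (!(3*r < -14 && 3*tot > 7*lim + r - 2)) || (((1/4)*e + 2*lim >= -2 || 3*lim + (1/4)*tot != r + 6) && 3*r >= 2*lim + 5 && 2*tot <= e - 1)
The weakest precondition is (!(3*r < -14 && 3*tot > 7*lim + r - 2)) || (((1/4)*e + 2*lim >= -2 || 3*lim + (1/4)*tot != r + 6) && 3*r >= 2*lim + 5 && 2*tot <= e - 1).
Check whether (!(3*r < -14 && 3*tot > 7*lim + r - 2)) || (((1/4)*e + 2*lim >= -2 || 3*lim + (1/4)*tot != r + 6) && 3*r >= 2*lim + 7 && 2*tot <= e - 1) implies it.
Every state satisfying the precondition satisfies the weakest precondition: the implication holds.
Answer: valid


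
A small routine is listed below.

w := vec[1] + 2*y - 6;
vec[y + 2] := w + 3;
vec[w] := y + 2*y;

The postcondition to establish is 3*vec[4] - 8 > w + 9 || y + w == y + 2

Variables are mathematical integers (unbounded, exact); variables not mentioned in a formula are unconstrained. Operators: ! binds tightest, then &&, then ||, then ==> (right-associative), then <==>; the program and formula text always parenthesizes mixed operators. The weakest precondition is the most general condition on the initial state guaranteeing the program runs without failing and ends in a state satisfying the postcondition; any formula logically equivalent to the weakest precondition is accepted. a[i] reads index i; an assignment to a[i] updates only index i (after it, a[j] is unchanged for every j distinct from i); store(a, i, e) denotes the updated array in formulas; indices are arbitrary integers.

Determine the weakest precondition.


Working backward. After the program, the postcondition 3*vec[4] - 8 > w + 9 || y + w == y + 2 must hold; in canonical form it is 3*vec[4] > w + 17 || w == 2.
Before vec[w] := y + 2*y: 3*store(vec, w, 3*y)[4] > w + 17 || w == 2
Before vec[y + 2] := w + 3: 3*store(store(vec, y + 2, w + 3), w, 3*y)[4] > w + 17 || w == 2
Before w := vec[1] + 2*y - 6: 3*store(store(vec, y + 2, vec[1] + 2*y - 3), vec[1] + 2*y - 6, 3*y)[4] > vec[1] + 2*y + 11 || vec[1] + 2*y == 8
Answer: WP = 3*store(store(vec, y + 2, vec[1] + 2*y - 3), vec[1] + 2*y - 6, 3*y)[4] > vec[1] + 2*y + 11 || vec[1] + 2*y == 8


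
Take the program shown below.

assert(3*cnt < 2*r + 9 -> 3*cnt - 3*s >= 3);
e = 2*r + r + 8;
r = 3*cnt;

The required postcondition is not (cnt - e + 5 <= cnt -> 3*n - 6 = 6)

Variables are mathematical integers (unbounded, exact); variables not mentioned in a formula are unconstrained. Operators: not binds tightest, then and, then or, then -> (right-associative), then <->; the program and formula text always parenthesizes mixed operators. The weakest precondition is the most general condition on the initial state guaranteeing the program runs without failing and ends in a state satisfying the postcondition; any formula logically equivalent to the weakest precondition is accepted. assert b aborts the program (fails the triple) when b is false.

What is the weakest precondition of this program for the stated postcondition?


Working backward. After the program, the postcondition not (cnt - e + 5 <= cnt -> 3*n - 6 = 6) must hold; in canonical form it is not (e >= 5 -> 3*n = 12).
Before r := 3*cnt: not (e >= 5 -> 3*n = 12)
Before e := 2*r + r + 8: not (3*r >= -3 -> 3*n = 12)
Before assert 3*cnt < 2*r + 9 -> 3*cnt - 3*s >= 3: (3*cnt < 2*r + 9 -> 3*cnt >= 3*s + 3) and (not (3*r >= -3 -> 3*n = 12))
Answer: WP = (3*cnt < 2*r + 9 -> 3*cnt >= 3*s + 3) and (not (3*r >= -3 -> 3*n = 12))


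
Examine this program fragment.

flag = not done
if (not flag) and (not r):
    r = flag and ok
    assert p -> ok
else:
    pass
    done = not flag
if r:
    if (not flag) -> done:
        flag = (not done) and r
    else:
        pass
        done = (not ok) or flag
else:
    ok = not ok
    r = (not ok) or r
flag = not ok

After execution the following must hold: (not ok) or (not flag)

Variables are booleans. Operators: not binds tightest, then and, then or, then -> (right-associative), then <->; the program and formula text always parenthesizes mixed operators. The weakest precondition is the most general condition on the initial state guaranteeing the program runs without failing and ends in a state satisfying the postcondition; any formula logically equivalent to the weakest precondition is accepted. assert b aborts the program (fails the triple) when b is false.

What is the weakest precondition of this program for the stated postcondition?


Working backward. After the program, (not ok) or (not flag) must hold.
Before flag := not ok: true
Then branch requires true; else branch requires true.
Before the if: true
Then branch requires p -> ok; else branch requires true.
Before the if: ((not flag) and (not r)) -> (p -> ok)
Before flag := not done: (done and (not r)) -> (p -> ok)
Answer: WP = (done and (not r)) -> (p -> ok)


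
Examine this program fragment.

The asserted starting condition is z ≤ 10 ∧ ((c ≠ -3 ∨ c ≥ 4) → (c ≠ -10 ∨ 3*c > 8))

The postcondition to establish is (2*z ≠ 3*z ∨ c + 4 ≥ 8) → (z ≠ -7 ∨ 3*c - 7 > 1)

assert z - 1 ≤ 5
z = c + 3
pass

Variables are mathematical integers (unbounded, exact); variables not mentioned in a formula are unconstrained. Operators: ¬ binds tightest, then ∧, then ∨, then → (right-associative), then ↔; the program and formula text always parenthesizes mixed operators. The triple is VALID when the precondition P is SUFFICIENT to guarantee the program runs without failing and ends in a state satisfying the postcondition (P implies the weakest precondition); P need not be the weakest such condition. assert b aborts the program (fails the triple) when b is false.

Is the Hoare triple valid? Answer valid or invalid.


Working backward. After the program, the postcondition (2*z ≠ 3*z ∨ c + 4 ≥ 8) → (z ≠ -7 ∨ 3*c - 7 > 1) must hold; in canonical form it is (z ≠ 0 ∨ c ≥ 4) → (z ≠ -7 ∨ 3*c > 8).
Before skip: (z ≠ 0 ∨ c ≥ 4) → (z ≠ -7 ∨ 3*c > 8)
Before z := c + 3: (c ≠ -3 ∨ c ≥ 4) → (c ≠ -10 ∨ 3*c > 8)
Before assert z - 1 ≤ 5: z ≤ 6 ∧ ((c ≠ -3 ∨ c ≥ 4) → (c ≠ -10 ∨ 3*c > 8))
The weakest precondition is z ≤ 6 ∧ ((c ≠ -3 ∨ c ≥ 4) → (c ≠ -10 ∨ 3*c > 8)).
Check whether z ≤ 10 ∧ ((c ≠ -3 ∨ c ≥ 4) → (c ≠ -10 ∨ 3*c > 8)) implies it.
Countermodel: at the initial state c = -9, z = 7, the precondition holds but the weakest precondition fails.
Answer: invalid


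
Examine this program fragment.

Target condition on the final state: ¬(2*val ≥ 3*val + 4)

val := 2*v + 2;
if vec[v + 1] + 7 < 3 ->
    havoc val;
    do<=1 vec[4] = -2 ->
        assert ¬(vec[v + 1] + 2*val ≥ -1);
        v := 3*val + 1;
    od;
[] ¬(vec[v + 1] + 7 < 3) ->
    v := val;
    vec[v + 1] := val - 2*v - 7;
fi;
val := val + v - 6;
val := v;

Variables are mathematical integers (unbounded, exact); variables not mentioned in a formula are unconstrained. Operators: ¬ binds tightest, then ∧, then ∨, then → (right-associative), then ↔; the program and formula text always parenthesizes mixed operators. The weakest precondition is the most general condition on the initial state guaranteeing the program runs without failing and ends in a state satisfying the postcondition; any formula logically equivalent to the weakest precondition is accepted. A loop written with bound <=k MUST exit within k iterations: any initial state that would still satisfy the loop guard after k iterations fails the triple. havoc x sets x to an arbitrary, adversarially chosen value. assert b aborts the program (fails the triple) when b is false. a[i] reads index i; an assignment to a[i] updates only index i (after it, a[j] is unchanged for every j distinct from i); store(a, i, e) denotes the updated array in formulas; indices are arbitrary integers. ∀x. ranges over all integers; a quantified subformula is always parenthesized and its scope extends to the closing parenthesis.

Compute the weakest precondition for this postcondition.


Working backward. After the program, the postcondition ¬(2*val ≥ 3*val + 4) must hold; in canonical form it is ¬(val ≤ -4).
Before val := v: ¬(v ≤ -4)
Before val := val + v - 6: ¬(v ≤ -4)
Then branch requires ∀val_1. ((vec[4] = -2 → ((¬(vec[v + 1] + 2*val_1 ≥ -1)) ∧ (¬(vec[4] = -2)) ∧ (¬(3*val_1 ≤ -5)))) ∧ ((¬(vec[4] = -2)) → (¬(v ≤ -4)))); else branch requires ¬(val ≤ -4).
Before the if: (vec[v + 1] < -4 → (∀val_1. ((vec[4] = -2 → ((¬(vec[v + 1] + 2*val_1 ≥ -1)) ∧ (¬(vec[4] = -2)) ∧ (¬(3*val_1 ≤ -5)))) ∧ ((¬(vec[4] = -2)) → (¬(v ≤ -4)))))) ∧ ((¬(vec[v + 1] < -4)) → (¬(val ≤ -4)))
Before val := 2*v + 2: (vec[v + 1] < -4 → (∀val_1. ((vec[4] = -2 → ((¬(vec[v + 1] + 2*val_1 ≥ -1)) ∧ (¬(vec[4] = -2)) ∧ (¬(3*val_1 ≤ -5)))) ∧ ((¬(vec[4] = -2)) → (¬(v ≤ -4)))))) ∧ ((¬(vec[v + 1] < -4)) → (¬(2*v ≤ -6)))
Answer: WP = (vec[v + 1] < -4 → (∀val_1. ((vec[4] = -2 → ((¬(vec[v + 1] + 2*val_1 ≥ -1)) ∧ (¬(vec[4] = -2)) ∧ (¬(3*val_1 ≤ -5)))) ∧ ((¬(vec[4] = -2)) → (¬(v ≤ -4)))))) ∧ ((¬(vec[v + 1] < -4)) → (¬(2*v ≤ -6)))


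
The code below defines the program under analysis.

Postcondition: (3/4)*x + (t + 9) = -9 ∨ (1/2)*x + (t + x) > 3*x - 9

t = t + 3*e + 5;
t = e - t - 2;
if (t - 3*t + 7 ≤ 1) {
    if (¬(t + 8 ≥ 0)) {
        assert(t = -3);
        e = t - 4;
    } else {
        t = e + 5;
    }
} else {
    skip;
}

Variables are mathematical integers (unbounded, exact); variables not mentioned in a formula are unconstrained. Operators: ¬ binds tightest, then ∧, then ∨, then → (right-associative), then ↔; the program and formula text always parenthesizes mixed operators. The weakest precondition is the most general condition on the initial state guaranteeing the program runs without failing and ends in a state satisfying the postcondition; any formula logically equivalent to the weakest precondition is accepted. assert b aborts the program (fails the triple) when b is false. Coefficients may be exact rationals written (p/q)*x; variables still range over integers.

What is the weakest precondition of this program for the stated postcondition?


Working backward. After the program, the postcondition (3/4)*x + (t + 9) = -9 ∨ (1/2)*x + (t + x) > 3*x - 9 must hold; in canonical form it is t + (3/4)*x = -18 ∨ t > (3/2)*x - 9.
Then branch requires ((¬(t ≥ -8)) → (t = -3 ∧ (t + (3/4)*x = -18 ∨ t > (3/2)*x - 9))) ∧ (t ≥ -8 → (e + (3/4)*x = -23 ∨ e > (3/2)*x - 14)); else branch requires t + (3/4)*x = -18 ∨ t > (3/2)*x - 9.
Before the if: (2*t ≥ 6 → (((¬(t ≥ -8)) → (t = -3 ∧ (t + (3/4)*x = -18 ∨ t > (3/2)*x - 9))) ∧ (t ≥ -8 → (e + (3/4)*x = -23 ∨ e > (3/2)*x - 14)))) ∧ ((¬(2*t ≥ 6)) → (t + (3/4)*x = -18 ∨ t > (3/2)*x - 9))
Before t := e - t - 2: (2*e ≥ 2*t + 10 → (((¬(e ≥ t - 6)) → (e = t - 1 ∧ (e + (3/4)*x = t - 16 ∨ e > t + (3/2)*x - 7))) ∧ (e ≥ t - 6 → (e + (3/4)*x = -23 ∨ e > (3/2)*x - 14)))) ∧ ((¬(2*e ≥ 2*t + 10)) → (e + (3/4)*x = t - 16 ∨ e > t + (3/2)*x - 7))
Before t := t + 3*e + 5: (4*e + 2*t ≤ -20 → (((¬(2*e + t ≤ 1)) → (2*e + t = -4 ∧ ((3/4)*x = 2*e + t - 11 ∨ 2*e + t + (3/2)*x < 2))) ∧ (2*e + t ≤ 1 → (e + (3/4)*x = -23 ∨ e > (3/2)*x - 14)))) ∧ ((¬(4*e + 2*t ≤ -20)) → ((3/4)*x = 2*e + t - 11 ∨ 2*e + t + (3/2)*x < 2))
Answer: WP = (4*e + 2*t ≤ -20 → (((¬(2*e + t ≤ 1)) → (2*e + t = -4 ∧ ((3/4)*x = 2*e + t - 11 ∨ 2*e + t + (3/2)*x < 2))) ∧ (2*e + t ≤ 1 → (e + (3/4)*x = -23 ∨ e > (3/2)*x - 14)))) ∧ ((¬(4*e + 2*t ≤ -20)) → ((3/4)*x = 2*e + t - 11 ∨ 2*e + t + (3/2)*x < 2))


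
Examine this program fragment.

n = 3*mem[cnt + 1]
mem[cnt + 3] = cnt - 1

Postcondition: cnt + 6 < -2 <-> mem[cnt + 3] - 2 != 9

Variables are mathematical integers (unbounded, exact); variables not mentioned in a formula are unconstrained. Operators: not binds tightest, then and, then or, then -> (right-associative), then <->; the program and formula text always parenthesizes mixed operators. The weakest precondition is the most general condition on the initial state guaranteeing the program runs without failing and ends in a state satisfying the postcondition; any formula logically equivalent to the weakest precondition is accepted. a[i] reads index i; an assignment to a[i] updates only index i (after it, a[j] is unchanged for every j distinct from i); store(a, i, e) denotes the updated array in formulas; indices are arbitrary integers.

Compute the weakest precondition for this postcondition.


Working backward. After the program, the postcondition cnt + 6 < -2 <-> mem[cnt + 3] - 2 != 9 must hold; in canonical form it is cnt < -8 <-> mem[cnt + 3] != 11.
Before mem[cnt + 3] := cnt - 1: cnt < -8 <-> store(mem, cnt + 3, cnt - 1)[cnt + 3] != 11
Before n := 3*mem[cnt + 1]: cnt < -8 <-> store(mem, cnt + 3, cnt - 1)[cnt + 3] != 11
Answer: WP = cnt < -8 <-> store(mem, cnt + 3, cnt - 1)[cnt + 3] != 11


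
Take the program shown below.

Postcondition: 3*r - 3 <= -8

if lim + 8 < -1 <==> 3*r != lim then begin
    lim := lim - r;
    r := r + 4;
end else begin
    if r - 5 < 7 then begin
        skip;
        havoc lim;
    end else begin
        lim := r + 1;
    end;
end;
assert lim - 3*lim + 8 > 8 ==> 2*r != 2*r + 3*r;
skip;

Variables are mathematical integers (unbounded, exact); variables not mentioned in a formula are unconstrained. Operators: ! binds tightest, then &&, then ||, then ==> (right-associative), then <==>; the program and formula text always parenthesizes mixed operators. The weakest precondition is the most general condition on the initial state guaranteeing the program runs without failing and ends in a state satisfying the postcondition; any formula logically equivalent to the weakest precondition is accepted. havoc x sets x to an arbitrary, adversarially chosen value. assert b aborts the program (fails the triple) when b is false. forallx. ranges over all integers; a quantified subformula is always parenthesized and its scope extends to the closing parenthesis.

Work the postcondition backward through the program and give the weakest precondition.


Working backward. After the program, the postcondition 3*r - 3 <= -8 must hold; in canonical form it is 3*r <= -5.
Before skip: 3*r <= -5
Before assert lim - 3*lim + 8 > 8 ==> 2*r != 2*r + 3*r: (2*lim < 0 ==> 3*r != 0) && 3*r <= -5
Then branch requires (2*lim < 2*r ==> 3*r != -12) && 3*r <= -17; else branch requires (r < 12 ==> (forall lim_1. ((2*lim_1 < 0 ==> 3*r != 0) && 3*r <= -5))) && ((!(r < 12)) ==> ((2*r < -2 ==> 3*r != 0) && 3*r <= -5)).
Before the if: ((lim < -9 <==> 3*r != lim) ==> ((2*lim < 2*r ==> 3*r != -12) && 3*r <= -17)) && ((!(lim < -9 <==> 3*r != lim)) ==> ((r < 12 ==> (forall lim_1. ((2*lim_1 < 0 ==> 3*r != 0) && 3*r <= -5))) && ((!(r < 12)) ==> ((2*r < -2 ==> 3*r != 0) && 3*r <= -5))))
Answer: WP = ((lim < -9 <==> 3*r != lim) ==> ((2*lim < 2*r ==> 3*r != -12) && 3*r <= -17)) && ((!(lim < -9 <==> 3*r != lim)) ==> ((r < 12 ==> (forall lim_1. ((2*lim_1 < 0 ==> 3*r != 0) && 3*r <= -5))) && ((!(r < 12)) ==> ((2*r < -2 ==> 3*r != 0) && 3*r <= -5))))


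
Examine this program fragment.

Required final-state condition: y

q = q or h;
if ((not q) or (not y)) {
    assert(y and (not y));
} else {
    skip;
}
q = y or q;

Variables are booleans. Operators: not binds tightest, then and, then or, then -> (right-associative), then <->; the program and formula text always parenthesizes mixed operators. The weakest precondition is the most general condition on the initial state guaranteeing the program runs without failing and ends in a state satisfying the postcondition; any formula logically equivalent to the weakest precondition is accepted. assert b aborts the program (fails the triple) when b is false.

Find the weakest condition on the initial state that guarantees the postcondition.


Working backward. After the program, y must hold.
Before q := y or q: y
Then branch requires false; else branch requires y.
Before the if: (not ((not q) or (not y))) and ((not ((not q) or (not y))) -> y)
Before q := q or h: (not ((not (q or h)) or (not y))) and ((not ((not (q or h)) or (not y))) -> y)
Answer: WP = (not ((not (q or h)) or (not y))) and ((not ((not (q or h)) or (not y))) -> y)


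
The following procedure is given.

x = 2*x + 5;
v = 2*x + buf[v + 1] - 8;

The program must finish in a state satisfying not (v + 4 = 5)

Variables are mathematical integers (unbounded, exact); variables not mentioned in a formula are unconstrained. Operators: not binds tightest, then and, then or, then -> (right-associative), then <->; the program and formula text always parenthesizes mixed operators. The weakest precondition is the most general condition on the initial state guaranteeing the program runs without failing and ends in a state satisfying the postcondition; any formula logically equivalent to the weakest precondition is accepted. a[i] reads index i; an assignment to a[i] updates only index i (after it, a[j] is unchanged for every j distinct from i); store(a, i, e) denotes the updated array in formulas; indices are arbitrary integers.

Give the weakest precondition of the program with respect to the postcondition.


Working backward. After the program, the postcondition not (v + 4 = 5) must hold; in canonical form it is not (v = 1).
Before v := 2*x + buf[v + 1] - 8: not (buf[v + 1] + 2*x = 9)
Before x := 2*x + 5: not (buf[v + 1] + 4*x = -1)
Answer: WP = not (buf[v + 1] + 4*x = -1)


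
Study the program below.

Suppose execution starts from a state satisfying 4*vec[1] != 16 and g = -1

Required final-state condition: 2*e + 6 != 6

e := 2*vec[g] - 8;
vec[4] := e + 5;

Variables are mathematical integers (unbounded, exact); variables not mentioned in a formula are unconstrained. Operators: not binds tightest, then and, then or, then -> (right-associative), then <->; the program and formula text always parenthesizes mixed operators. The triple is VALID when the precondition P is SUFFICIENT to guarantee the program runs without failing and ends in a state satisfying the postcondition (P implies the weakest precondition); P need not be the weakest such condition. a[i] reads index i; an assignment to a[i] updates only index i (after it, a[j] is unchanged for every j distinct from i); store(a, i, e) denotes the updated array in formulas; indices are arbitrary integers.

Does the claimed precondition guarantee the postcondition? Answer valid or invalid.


Working backward. After the program, the postcondition 2*e + 6 != 6 must hold; in canonical form it is 2*e != 0.
Before vec[4] := e + 5: 2*e != 0
Before e := 2*vec[g] - 8: 4*vec[g] != 16
The weakest precondition is 4*vec[g] != 16.
Check whether 4*vec[1] != 16 and g = -1 implies it.
Countermodel: at the initial state g = -1, vec = {[-1] = 4, [1] = 2, elsewhere 2}, the precondition holds but the weakest precondition fails.
Answer: invalid


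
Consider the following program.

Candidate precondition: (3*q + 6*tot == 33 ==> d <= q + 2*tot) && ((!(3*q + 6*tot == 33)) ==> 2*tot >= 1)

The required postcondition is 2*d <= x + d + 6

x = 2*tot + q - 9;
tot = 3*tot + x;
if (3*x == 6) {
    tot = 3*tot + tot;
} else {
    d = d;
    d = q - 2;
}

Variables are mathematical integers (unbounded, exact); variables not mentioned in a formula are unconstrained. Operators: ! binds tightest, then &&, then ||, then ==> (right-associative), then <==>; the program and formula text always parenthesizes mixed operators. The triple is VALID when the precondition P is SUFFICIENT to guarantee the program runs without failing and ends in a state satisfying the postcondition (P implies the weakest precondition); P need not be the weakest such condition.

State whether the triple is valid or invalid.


Working backward. After the program, the postcondition 2*d <= x + d + 6 must hold; in canonical form it is d <= x + 6.
Then branch requires d <= x + 6; else branch requires q <= x + 8.
Before the if: (3*x == 6 ==> d <= x + 6) && ((!(3*x == 6)) ==> q <= x + 8)
Before tot := 3*tot + x: (3*x == 6 ==> d <= x + 6) && ((!(3*x == 6)) ==> q <= x + 8)
Before x := 2*tot + q - 9: (3*q + 6*tot == 33 ==> d <= q + 2*tot - 3) && ((!(3*q + 6*tot == 33)) ==> 2*tot >= 1)
The weakest precondition is (3*q + 6*tot == 33 ==> d <= q + 2*tot - 3) && ((!(3*q + 6*tot == 33)) ==> 2*tot >= 1).
Check whether (3*q + 6*tot == 33 ==> d <= q + 2*tot) && ((!(3*q + 6*tot == 33)) ==> 2*tot >= 1) implies it.
Countermodel: at the initial state d = 9, q = 11, tot = 0, the precondition holds but the weakest precondition fails.
Answer: invalid


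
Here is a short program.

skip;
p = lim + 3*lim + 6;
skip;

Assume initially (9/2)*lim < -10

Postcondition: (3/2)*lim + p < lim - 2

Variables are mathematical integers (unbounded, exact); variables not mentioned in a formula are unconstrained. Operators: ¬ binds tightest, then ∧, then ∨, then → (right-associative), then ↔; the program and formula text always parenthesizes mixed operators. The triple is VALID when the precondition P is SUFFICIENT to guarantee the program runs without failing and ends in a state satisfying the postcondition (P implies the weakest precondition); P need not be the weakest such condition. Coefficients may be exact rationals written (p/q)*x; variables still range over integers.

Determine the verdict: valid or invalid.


Working backward. After the program, the postcondition (3/2)*lim + p < lim - 2 must hold; in canonical form it is (1/2)*lim + p < -2.
Before skip: (1/2)*lim + p < -2
Before p := lim + 3*lim + 6: (9/2)*lim < -8
Before skip: (9/2)*lim < -8
The weakest precondition is (9/2)*lim < -8.
Check whether (9/2)*lim < -10 implies it.
Every state satisfying the precondition satisfies the weakest precondition: the implication holds.
Answer: valid


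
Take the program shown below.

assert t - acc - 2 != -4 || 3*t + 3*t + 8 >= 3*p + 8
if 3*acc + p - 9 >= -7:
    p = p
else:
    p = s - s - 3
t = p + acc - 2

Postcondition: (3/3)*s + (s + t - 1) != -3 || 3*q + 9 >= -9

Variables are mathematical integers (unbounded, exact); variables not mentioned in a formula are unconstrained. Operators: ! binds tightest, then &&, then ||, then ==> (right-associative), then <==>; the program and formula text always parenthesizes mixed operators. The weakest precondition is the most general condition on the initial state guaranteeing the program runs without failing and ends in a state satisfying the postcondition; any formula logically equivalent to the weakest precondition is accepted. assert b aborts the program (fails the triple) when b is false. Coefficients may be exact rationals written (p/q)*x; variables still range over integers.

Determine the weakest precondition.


Working backward. After the program, the postcondition (3/3)*s + (s + t - 1) != -3 || 3*q + 9 >= -9 must hold; in canonical form it is 2*s + t != -2 || 3*q >= -18.
Before t := p + acc - 2: acc + p + 2*s != 0 || 3*q >= -18
Then branch requires acc + p + 2*s != 0 || 3*q >= -18; else branch requires acc + 2*s != 3 || 3*q >= -18.
Before the if: (3*acc + p >= 2 ==> (acc + p + 2*s != 0 || 3*q >= -18)) && ((!(3*acc + p >= 2)) ==> (acc + 2*s != 3 || 3*q >= -18))
Before assert t - acc - 2 != -4 || 3*t + 3*t + 8 >= 3*p + 8: (t != acc - 2 || 6*t >= 3*p) && (3*acc + p >= 2 ==> (acc + p + 2*s != 0 || 3*q >= -18)) && ((!(3*acc + p >= 2)) ==> (acc + 2*s != 3 || 3*q >= -18))
Answer: WP = (t != acc - 2 || 6*t >= 3*p) && (3*acc + p >= 2 ==> (acc + p + 2*s != 0 || 3*q >= -18)) && ((!(3*acc + p >= 2)) ==> (acc + 2*s != 3 || 3*q >= -18))


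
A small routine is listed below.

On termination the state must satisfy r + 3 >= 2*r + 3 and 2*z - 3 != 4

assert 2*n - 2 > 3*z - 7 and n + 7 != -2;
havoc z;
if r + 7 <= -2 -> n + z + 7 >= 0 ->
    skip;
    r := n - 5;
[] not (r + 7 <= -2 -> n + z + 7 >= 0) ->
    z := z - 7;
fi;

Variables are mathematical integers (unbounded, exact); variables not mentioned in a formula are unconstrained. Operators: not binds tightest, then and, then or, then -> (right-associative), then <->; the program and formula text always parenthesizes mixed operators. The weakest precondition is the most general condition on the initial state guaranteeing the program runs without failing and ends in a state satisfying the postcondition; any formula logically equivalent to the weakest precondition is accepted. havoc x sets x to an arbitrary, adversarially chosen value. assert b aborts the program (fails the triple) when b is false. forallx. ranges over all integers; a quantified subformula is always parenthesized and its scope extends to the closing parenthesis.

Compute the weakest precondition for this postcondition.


Working backward. After the program, the postcondition r + 3 >= 2*r + 3 and 2*z - 3 != 4 must hold; in canonical form it is r <= 0 and 2*z != 7.
Then branch requires n <= 5 and 2*z != 7; else branch requires r <= 0 and 2*z != 21.
Before the if: ((r <= -9 -> n + z >= -7) -> (n <= 5 and 2*z != 7)) and ((not (r <= -9 -> n + z >= -7)) -> (r <= 0 and 2*z != 21))
Before havoc z: forall z_1. (((r <= -9 -> n + z_1 >= -7) -> (n <= 5 and 2*z_1 != 7)) and ((not (r <= -9 -> n + z_1 >= -7)) -> (r <= 0 and 2*z_1 != 21)))
Before assert 2*n - 2 > 3*z - 7 and n + 7 != -2: 2*n > 3*z - 5 and n != -9 and (forall z_1. (((r <= -9 -> n + z_1 >= -7) -> (n <= 5 and 2*z_1 != 7)) and ((not (r <= -9 -> n + z_1 >= -7)) -> (r <= 0 and 2*z_1 != 21))))
Answer: WP = 2*n > 3*z - 5 and n != -9 and (forall z_1. (((r <= -9 -> n + z_1 >= -7) -> (n <= 5 and 2*z_1 != 7)) and ((not (r <= -9 -> n + z_1 >= -7)) -> (r <= 0 and 2*z_1 != 21))))


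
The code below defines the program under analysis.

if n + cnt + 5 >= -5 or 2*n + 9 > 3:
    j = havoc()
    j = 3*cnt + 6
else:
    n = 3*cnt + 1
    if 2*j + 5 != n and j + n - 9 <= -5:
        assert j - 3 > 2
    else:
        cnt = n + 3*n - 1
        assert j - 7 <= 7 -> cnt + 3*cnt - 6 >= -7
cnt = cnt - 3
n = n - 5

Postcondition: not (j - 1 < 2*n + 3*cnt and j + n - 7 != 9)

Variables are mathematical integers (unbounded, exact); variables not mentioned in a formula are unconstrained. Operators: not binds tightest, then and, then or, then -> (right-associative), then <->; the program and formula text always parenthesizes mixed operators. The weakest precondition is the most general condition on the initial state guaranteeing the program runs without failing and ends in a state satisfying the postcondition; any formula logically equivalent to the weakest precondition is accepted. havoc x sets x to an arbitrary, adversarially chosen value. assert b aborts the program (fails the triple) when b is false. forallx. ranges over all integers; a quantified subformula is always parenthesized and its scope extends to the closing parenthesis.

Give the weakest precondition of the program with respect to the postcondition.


Working backward. After the program, the postcondition not (j - 1 < 2*n + 3*cnt and j + n - 7 != 9) must hold; in canonical form it is not (j < 3*cnt + 2*n + 1 and j + n != 16).
Before n := n - 5: not (j < 3*cnt + 2*n - 9 and j + n != 21)
Before cnt := cnt - 3: not (j < 3*cnt + 2*n - 18 and j + n != 21)
Then branch requires not (2*n > 24 and 3*cnt + n != 15); else branch requires ((2*j != 3*cnt - 4 and 3*cnt + j <= 3) -> (j > 5 and (not (j < 9*cnt - 16 and 3*cnt + j != 20)))) and ((not (2*j != 3*cnt - 4 and 3*cnt + j <= 3)) -> ((j <= 14 -> 48*cnt >= -13) and (not (j < 42*cnt - 7 and 3*cnt + j != 20)))).
Before the if: ((cnt + n >= -10 or 2*n > -6) -> (not (2*n > 24 and 3*cnt + n != 15))) and ((not (cnt + n >= -10 or 2*n > -6)) -> (((2*j != 3*cnt - 4 and 3*cnt + j <= 3) -> (j > 5 and (not (j < 9*cnt - 16 and 3*cnt + j != 20)))) and ((not (2*j != 3*cnt - 4 and 3*cnt + j <= 3)) -> ((j <= 14 -> 48*cnt >= -13) and (not (j < 42*cnt - 7 and 3*cnt + j != 20))))))
Answer: WP = ((cnt + n >= -10 or 2*n > -6) -> (not (2*n > 24 and 3*cnt + n != 15))) and ((not (cnt + n >= -10 or 2*n > -6)) -> (((2*j != 3*cnt - 4 and 3*cnt + j <= 3) -> (j > 5 and (not (j < 9*cnt - 16 and 3*cnt + j != 20)))) and ((not (2*j != 3*cnt - 4 and 3*cnt + j <= 3)) -> ((j <= 14 -> 48*cnt >= -13) and (not (j < 42*cnt - 7 and 3*cnt + j != 20))))))


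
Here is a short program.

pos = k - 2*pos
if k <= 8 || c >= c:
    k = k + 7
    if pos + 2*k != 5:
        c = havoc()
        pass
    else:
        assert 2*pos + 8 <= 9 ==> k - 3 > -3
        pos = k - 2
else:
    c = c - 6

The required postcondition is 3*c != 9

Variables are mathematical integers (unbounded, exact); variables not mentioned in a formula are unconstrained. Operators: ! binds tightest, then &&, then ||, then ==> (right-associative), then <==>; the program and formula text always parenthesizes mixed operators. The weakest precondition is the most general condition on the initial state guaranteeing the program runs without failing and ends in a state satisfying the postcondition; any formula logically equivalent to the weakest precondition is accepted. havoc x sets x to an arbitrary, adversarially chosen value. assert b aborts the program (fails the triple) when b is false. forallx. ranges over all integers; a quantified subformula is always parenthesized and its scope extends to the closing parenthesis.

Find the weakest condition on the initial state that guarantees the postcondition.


Working backward. After the program, 3*c != 9 must hold.
Then branch requires (2*k + pos != -9 ==> (forall c_1. 3*c_1 != 9)) && ((!(2*k + pos != -9)) ==> ((2*pos <= 1 ==> k > -7) && 3*c != 9)); else branch requires 3*c != 27.
Before the if: (2*k + pos != -9 ==> (forall c_1. 3*c_1 != 9)) && ((!(2*k + pos != -9)) ==> ((2*pos <= 1 ==> k > -7) && 3*c != 9))
Before pos := k - 2*pos: (3*k != 2*pos - 9 ==> (forall c_1. 3*c_1 != 9)) && ((!(3*k != 2*pos - 9)) ==> ((2*k <= 4*pos + 1 ==> k > -7) && 3*c != 9))
Answer: WP = (3*k != 2*pos - 9 ==> (forall c_1. 3*c_1 != 9)) && ((!(3*k != 2*pos - 9)) ==> ((2*k <= 4*pos + 1 ==> k > -7) && 3*c != 9))


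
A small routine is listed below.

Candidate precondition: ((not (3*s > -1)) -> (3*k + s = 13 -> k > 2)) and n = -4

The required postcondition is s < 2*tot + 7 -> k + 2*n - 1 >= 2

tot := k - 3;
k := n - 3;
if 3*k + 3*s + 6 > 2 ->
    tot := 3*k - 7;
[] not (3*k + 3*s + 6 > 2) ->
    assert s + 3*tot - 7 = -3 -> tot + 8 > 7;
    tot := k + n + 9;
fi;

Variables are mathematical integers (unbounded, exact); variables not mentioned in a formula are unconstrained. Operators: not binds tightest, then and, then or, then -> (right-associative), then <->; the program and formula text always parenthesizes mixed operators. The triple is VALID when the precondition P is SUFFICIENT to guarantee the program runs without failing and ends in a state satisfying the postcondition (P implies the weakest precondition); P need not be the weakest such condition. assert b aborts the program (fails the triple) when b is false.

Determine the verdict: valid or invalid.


Working backward. After the program, the postcondition s < 2*tot + 7 -> k + 2*n - 1 >= 2 must hold; in canonical form it is s < 2*tot + 7 -> k + 2*n >= 3.
Then branch requires s < 6*k - 7 -> k + 2*n >= 3; else branch requires (s + 3*tot = 4 -> tot > -1) and (s < 2*k + 2*n + 25 -> k + 2*n >= 3).
Before the if: (3*k + 3*s > -4 -> (s < 6*k - 7 -> k + 2*n >= 3)) and ((not (3*k + 3*s > -4)) -> ((s + 3*tot = 4 -> tot > -1) and (s < 2*k + 2*n + 25 -> k + 2*n >= 3)))
Before k := n - 3: (3*n + 3*s > 5 -> (s < 6*n - 25 -> 3*n >= 6)) and ((not (3*n + 3*s > 5)) -> ((s + 3*tot = 4 -> tot > -1) and (s < 4*n + 19 -> 3*n >= 6)))
Before tot := k - 3: (3*n + 3*s > 5 -> (s < 6*n - 25 -> 3*n >= 6)) and ((not (3*n + 3*s > 5)) -> ((3*k + s = 13 -> k > 2) and (s < 4*n + 19 -> 3*n >= 6)))
The weakest precondition is (3*n + 3*s > 5 -> (s < 6*n - 25 -> 3*n >= 6)) and ((not (3*n + 3*s > 5)) -> ((3*k + s = 13 -> k > 2) and (s < 4*n + 19 -> 3*n >= 6))).
Check whether ((not (3*s > -1)) -> (3*k + s = 13 -> k > 2)) and n = -4 implies it.
Countermodel: at the initial state k = 3, n = -4, s = 0, the precondition holds but the weakest precondition fails.
Answer: invalid


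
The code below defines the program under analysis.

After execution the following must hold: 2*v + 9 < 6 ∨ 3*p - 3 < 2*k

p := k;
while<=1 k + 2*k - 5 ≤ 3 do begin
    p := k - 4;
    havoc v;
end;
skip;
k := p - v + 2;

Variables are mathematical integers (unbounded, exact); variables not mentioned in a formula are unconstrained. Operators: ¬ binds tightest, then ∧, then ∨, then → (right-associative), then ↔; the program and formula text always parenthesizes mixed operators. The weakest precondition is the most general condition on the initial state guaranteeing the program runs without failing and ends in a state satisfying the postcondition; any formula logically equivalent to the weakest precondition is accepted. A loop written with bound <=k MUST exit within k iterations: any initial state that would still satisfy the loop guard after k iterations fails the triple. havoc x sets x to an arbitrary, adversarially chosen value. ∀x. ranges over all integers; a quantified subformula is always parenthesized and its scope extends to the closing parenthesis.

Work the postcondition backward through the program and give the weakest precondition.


Working backward. After the program, the postcondition 2*v + 9 < 6 ∨ 3*p - 3 < 2*k must hold; in canonical form it is 2*v < -3 ∨ 3*p < 2*k + 3.
Before k := p - v + 2: 2*v < -3 ∨ p + 2*v < 7
Before skip: 2*v < -3 ∨ p + 2*v < 7
Before the loop (bound <=1), unroll the exhaustion recursion (WP_0 = exit-now case; WP_j = one more guarded iteration, up to j = 1):
  WP_0: (¬(3*k ≤ 8)) ∧ (2*v < -3 ∨ p + 2*v < 7)
  WP_1: (3*k ≤ 8 → (∀v_1. ((¬(3*k ≤ 8)) ∧ (2*v_1 < -3 ∨ k + 2*v_1 < 11)))) ∧ ((¬(3*k ≤ 8)) → (2*v < -3 ∨ p + 2*v < 7))
So before the loop: (3*k ≤ 8 → (∀v_1. ((¬(3*k ≤ 8)) ∧ (2*v_1 < -3 ∨ k + 2*v_1 < 11)))) ∧ ((¬(3*k ≤ 8)) → (2*v < -3 ∨ p + 2*v < 7))
Before p := k: (3*k ≤ 8 → (∀v_1. ((¬(3*k ≤ 8)) ∧ (2*v_1 < -3 ∨ k + 2*v_1 < 11)))) ∧ ((¬(3*k ≤ 8)) → (2*v < -3 ∨ k + 2*v < 7))
Answer: WP = (3*k ≤ 8 → (∀v_1. ((¬(3*k ≤ 8)) ∧ (2*v_1 < -3 ∨ k + 2*v_1 < 11)))) ∧ ((¬(3*k ≤ 8)) → (2*v < -3 ∨ k + 2*v < 7))


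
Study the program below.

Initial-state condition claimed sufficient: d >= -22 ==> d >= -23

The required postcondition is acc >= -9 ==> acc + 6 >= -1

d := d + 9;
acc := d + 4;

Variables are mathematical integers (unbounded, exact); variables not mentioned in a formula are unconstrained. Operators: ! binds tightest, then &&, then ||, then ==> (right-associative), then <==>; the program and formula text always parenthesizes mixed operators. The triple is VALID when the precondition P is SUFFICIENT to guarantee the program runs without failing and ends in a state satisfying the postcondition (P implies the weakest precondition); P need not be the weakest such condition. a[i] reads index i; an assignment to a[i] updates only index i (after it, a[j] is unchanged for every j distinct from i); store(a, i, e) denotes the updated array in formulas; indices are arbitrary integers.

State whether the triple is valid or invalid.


Working backward. After the program, the postcondition acc >= -9 ==> acc + 6 >= -1 must hold; in canonical form it is acc >= -9 ==> acc >= -7.
Before acc := d + 4: d >= -13 ==> d >= -11
Before d := d + 9: d >= -22 ==> d >= -20
The weakest precondition is d >= -22 ==> d >= -20.
Check whether d >= -22 ==> d >= -23 implies it.
Countermodel: at the initial state d = -22, the precondition holds but the weakest precondition fails.
Answer: invalid


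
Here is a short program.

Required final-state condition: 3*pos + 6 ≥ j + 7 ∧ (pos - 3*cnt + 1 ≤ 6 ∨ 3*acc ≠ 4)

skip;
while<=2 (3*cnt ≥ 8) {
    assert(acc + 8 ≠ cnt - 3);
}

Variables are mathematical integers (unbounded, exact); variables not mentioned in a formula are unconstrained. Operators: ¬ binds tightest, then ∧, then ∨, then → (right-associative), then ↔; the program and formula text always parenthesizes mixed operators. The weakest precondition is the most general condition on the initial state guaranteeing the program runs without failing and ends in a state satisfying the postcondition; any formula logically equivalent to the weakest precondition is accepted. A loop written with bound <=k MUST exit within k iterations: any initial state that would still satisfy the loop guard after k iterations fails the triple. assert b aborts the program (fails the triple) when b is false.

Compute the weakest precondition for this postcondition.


Working backward. After the program, the postcondition 3*pos + 6 ≥ j + 7 ∧ (pos - 3*cnt + 1 ≤ 6 ∨ 3*acc ≠ 4) must hold; in canonical form it is 3*pos ≥ j + 1 ∧ (pos ≤ 3*cnt + 5 ∨ 3*acc ≠ 4).
Before the loop (bound <=2), unroll the exhaustion recursion (WP_0 = exit-now case; WP_j = one more guarded iteration, up to j = 2):
  WP_0: (¬(3*cnt ≥ 8)) ∧ 3*pos ≥ j + 1 ∧ (pos ≤ 3*cnt + 5 ∨ 3*acc ≠ 4)
  WP_1: (3*cnt ≥ 8 → (acc ≠ cnt - 11 ∧ (¬(3*cnt ≥ 8)) ∧ 3*pos ≥ j + 1 ∧ (pos ≤ 3*cnt + 5 ∨ 3*acc ≠ 4))) ∧ ((¬(3*cnt ≥ 8)) → (3*pos ≥ j + 1 ∧ (pos ≤ 3*cnt + 5 ∨ 3*acc ≠ 4)))
  WP_2: (3*cnt ≥ 8 → (acc ≠ cnt - 11 ∧ (3*cnt ≥ 8 → (acc ≠ cnt - 11 ∧ (¬(3*cnt ≥ 8)) ∧ 3*pos ≥ j + 1 ∧ (pos ≤ 3*cnt + 5 ∨ 3*acc ≠ 4))) ∧ ((¬(3*cnt ≥ 8)) → (3*pos ≥ j + 1 ∧ (pos ≤ 3*cnt + 5 ∨ 3*acc ≠ 4))))) ∧ ((¬(3*cnt ≥ 8)) → (3*pos ≥ j + 1 ∧ (pos ≤ 3*cnt + 5 ∨ 3*acc ≠ 4)))
So before the loop: (3*cnt ≥ 8 → (acc ≠ cnt - 11 ∧ (3*cnt ≥ 8 → (acc ≠ cnt - 11 ∧ (¬(3*cnt ≥ 8)) ∧ 3*pos ≥ j + 1 ∧ (pos ≤ 3*cnt + 5 ∨ 3*acc ≠ 4))) ∧ ((¬(3*cnt ≥ 8)) → (3*pos ≥ j + 1 ∧ (pos ≤ 3*cnt + 5 ∨ 3*acc ≠ 4))))) ∧ ((¬(3*cnt ≥ 8)) → (3*pos ≥ j + 1 ∧ (pos ≤ 3*cnt + 5 ∨ 3*acc ≠ 4)))
Before skip: (3*cnt ≥ 8 → (acc ≠ cnt - 11 ∧ (3*cnt ≥ 8 → (acc ≠ cnt - 11 ∧ (¬(3*cnt ≥ 8)) ∧ 3*pos ≥ j + 1 ∧ (pos ≤ 3*cnt + 5 ∨ 3*acc ≠ 4))) ∧ ((¬(3*cnt ≥ 8)) → (3*pos ≥ j + 1 ∧ (pos ≤ 3*cnt + 5 ∨ 3*acc ≠ 4))))) ∧ ((¬(3*cnt ≥ 8)) → (3*pos ≥ j + 1 ∧ (pos ≤ 3*cnt + 5 ∨ 3*acc ≠ 4)))
Answer: WP = (3*cnt ≥ 8 → (acc ≠ cnt - 11 ∧ (3*cnt ≥ 8 → (acc ≠ cnt - 11 ∧ (¬(3*cnt ≥ 8)) ∧ 3*pos ≥ j + 1 ∧ (pos ≤ 3*cnt + 5 ∨ 3*acc ≠ 4))) ∧ ((¬(3*cnt ≥ 8)) → (3*pos ≥ j + 1 ∧ (pos ≤ 3*cnt + 5 ∨ 3*acc ≠ 4))))) ∧ ((¬(3*cnt ≥ 8)) → (3*pos ≥ j + 1 ∧ (pos ≤ 3*cnt + 5 ∨ 3*acc ≠ 4)))
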